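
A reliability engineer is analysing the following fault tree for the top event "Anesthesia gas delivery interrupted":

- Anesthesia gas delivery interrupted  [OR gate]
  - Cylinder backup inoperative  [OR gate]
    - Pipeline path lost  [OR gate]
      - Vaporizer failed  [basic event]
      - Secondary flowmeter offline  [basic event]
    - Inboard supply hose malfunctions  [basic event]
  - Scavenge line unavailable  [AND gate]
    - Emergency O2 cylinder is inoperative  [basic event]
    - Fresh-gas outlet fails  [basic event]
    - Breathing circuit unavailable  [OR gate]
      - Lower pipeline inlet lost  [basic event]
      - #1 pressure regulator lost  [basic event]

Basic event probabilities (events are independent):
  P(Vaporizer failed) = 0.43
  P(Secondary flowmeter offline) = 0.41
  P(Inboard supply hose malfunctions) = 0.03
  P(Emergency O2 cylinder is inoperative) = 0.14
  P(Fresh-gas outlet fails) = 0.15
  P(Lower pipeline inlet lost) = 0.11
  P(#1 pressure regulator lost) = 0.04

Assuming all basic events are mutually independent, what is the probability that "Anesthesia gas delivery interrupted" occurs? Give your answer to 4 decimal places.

0.6748

P(Pipeline path lost) [OR] = 1 − (1−0.43) × (1−0.41) = 0.663700
P(Cylinder backup inoperative) [OR] = 1 − (1−0.663700) × (1−0.03) = 0.673789
P(Breathing circuit unavailable) [OR] = 1 − (1−0.11) × (1−0.04) = 0.145600
P(Scavenge line unavailable) [AND] = 0.14 × 0.15 × 0.145600 = 0.003058
P(Anesthesia gas delivery interrupted) [OR] = 1 − (1−0.673789) × (1−0.003058) = 0.674787
Rounded to 4 decimal places: P(Anesthesia gas delivery interrupted) ≈ 0.6748.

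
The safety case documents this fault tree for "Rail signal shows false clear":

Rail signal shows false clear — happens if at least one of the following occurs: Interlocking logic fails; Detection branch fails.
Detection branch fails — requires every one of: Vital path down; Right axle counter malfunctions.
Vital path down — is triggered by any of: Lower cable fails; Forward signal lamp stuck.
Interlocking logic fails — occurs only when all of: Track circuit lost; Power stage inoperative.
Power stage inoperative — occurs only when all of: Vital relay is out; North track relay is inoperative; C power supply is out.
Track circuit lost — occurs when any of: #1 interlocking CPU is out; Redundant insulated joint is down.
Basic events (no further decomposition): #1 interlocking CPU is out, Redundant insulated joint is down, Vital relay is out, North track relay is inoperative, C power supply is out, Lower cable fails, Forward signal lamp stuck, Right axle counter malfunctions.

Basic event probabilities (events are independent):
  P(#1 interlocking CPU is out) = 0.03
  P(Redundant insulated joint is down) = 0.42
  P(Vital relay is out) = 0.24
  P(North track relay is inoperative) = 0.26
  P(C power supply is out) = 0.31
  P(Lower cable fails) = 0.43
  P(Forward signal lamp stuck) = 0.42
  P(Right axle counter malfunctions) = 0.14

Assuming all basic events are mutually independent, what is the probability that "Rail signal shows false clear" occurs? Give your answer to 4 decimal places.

P(Track circuit lost) [OR] = 1 − (1−0.03) × (1−0.42) = 0.437400
P(Power stage inoperative) [AND] = 0.24 × 0.26 × 0.31 = 0.019344
P(Interlocking logic fails) [AND] = 0.437400 × 0.019344 = 0.008461
P(Vital path down) [OR] = 1 − (1−0.43) × (1−0.42) = 0.669400
P(Detection branch fails) [AND] = 0.669400 × 0.14 = 0.093716
P(Rail signal shows false clear) [OR] = 1 − (1−0.008461) × (1−0.093716) = 0.101384
Rounded to 4 decimal places: P(Rail signal shows false clear) ≈ 0.1014.

0.1014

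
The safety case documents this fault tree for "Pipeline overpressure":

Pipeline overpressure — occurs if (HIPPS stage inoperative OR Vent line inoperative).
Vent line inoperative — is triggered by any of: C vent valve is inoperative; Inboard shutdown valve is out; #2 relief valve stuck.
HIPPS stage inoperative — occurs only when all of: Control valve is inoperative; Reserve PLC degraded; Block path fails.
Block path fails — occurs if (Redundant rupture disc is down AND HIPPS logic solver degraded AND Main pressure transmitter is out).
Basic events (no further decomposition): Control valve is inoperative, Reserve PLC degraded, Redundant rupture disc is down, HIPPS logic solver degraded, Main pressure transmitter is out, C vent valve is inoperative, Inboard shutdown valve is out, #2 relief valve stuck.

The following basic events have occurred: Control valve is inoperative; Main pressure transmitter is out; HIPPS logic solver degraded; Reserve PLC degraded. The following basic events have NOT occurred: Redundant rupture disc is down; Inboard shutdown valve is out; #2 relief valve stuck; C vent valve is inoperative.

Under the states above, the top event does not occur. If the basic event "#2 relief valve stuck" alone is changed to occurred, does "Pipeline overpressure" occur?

Yes

Counterfactual: set "#2 relief valve stuck" to occurred.
Block path fails [AND]: Redundant rupture disc is down=not, HIPPS logic solver degraded=occurs, Main pressure transmitter is out=occurs → not all inputs occur → does not occur.
HIPPS stage inoperative [AND]: Control valve is inoperative=occurs, Reserve PLC degraded=occurs, Block path fails=not → not all inputs occur → does not occur.
Vent line inoperative [OR]: C vent valve is inoperative=not, Inboard shutdown valve is out=not, #2 relief valve stuck=occurs → at least one input occurs → occurs.
Pipeline overpressure [OR]: HIPPS stage inoperative=not, Vent line inoperative=occurs → at least one input occurs → occurs.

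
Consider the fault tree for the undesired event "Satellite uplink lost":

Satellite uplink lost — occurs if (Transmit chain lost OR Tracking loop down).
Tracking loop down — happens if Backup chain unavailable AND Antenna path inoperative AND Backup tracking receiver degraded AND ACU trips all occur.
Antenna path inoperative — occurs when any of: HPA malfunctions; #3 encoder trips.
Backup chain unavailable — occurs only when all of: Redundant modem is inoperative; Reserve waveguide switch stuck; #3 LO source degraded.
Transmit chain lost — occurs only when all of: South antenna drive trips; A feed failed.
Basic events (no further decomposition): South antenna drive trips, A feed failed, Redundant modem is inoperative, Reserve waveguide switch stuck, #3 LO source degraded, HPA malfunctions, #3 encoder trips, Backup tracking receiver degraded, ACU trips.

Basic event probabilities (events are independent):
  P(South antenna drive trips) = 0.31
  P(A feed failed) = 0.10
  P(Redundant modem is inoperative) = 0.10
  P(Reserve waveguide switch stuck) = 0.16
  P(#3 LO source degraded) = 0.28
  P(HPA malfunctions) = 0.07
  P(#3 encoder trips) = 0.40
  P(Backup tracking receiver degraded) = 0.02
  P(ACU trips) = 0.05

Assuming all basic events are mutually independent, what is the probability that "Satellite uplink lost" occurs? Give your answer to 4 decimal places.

P(Transmit chain lost) [AND] = 0.31 × 0.10 = 0.031000
P(Backup chain unavailable) [AND] = 0.10 × 0.16 × 0.28 = 0.004480
P(Antenna path inoperative) [OR] = 1 − (1−0.07) × (1−0.40) = 0.442000
P(Tracking loop down) [AND] = 0.004480 × 0.442000 × 0.02 × 0.05 = 0.000002
P(Satellite uplink lost) [OR] = 1 − (1−0.031000) × (1−0.000002) = 0.031002
Rounded to 4 decimal places: P(Satellite uplink lost) ≈ 0.0310.

0.0310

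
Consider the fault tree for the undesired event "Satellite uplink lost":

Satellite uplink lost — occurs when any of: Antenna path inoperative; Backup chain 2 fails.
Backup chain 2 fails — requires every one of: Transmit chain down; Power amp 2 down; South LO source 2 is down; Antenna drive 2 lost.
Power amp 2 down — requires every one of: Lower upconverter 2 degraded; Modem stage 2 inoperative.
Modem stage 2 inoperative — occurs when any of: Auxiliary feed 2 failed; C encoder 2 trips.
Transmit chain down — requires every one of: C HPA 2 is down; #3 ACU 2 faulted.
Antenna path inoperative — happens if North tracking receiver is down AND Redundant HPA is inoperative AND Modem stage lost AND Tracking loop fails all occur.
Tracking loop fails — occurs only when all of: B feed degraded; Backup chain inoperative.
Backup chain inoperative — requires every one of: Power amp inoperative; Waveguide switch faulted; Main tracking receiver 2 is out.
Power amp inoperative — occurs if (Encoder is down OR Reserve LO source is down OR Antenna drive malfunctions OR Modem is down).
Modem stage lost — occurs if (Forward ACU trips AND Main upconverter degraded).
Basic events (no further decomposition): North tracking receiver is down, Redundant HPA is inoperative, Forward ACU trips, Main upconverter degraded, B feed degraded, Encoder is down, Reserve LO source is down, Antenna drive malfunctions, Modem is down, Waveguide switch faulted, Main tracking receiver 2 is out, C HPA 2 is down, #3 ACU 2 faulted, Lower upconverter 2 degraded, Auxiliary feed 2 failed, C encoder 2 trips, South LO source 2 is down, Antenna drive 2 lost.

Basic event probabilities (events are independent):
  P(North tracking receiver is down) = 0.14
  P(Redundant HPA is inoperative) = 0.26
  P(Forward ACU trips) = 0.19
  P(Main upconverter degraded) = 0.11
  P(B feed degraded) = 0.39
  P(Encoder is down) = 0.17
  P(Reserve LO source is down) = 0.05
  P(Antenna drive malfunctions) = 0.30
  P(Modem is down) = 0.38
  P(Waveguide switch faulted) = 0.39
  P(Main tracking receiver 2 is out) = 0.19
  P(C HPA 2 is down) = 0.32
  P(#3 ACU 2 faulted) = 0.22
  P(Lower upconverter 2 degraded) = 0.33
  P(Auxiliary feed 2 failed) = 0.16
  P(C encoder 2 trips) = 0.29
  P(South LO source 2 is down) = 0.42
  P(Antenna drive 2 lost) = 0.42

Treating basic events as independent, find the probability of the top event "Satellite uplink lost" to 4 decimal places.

P(Modem stage lost) [AND] = 0.19 × 0.11 = 0.020900
P(Power amp inoperative) [OR] = 1 − (1−0.17) × (1−0.05) × (1−0.30) × (1−0.38) = 0.657791
P(Backup chain inoperative) [AND] = 0.657791 × 0.39 × 0.19 = 0.048742
P(Tracking loop fails) [AND] = 0.39 × 0.048742 = 0.019009
P(Antenna path inoperative) [AND] = 0.14 × 0.26 × 0.020900 × 0.019009 = 0.000014
P(Transmit chain down) [AND] = 0.32 × 0.22 = 0.070400
P(Modem stage 2 inoperative) [OR] = 1 − (1−0.16) × (1−0.29) = 0.403600
P(Power amp 2 down) [AND] = 0.33 × 0.403600 = 0.133188
P(Backup chain 2 fails) [AND] = 0.070400 × 0.133188 × 0.42 × 0.42 = 0.001654
P(Satellite uplink lost) [OR] = 1 − (1−0.000014) × (1−0.001654) = 0.001668
Rounded to 4 decimal places: P(Satellite uplink lost) ≈ 0.0017.

0.0017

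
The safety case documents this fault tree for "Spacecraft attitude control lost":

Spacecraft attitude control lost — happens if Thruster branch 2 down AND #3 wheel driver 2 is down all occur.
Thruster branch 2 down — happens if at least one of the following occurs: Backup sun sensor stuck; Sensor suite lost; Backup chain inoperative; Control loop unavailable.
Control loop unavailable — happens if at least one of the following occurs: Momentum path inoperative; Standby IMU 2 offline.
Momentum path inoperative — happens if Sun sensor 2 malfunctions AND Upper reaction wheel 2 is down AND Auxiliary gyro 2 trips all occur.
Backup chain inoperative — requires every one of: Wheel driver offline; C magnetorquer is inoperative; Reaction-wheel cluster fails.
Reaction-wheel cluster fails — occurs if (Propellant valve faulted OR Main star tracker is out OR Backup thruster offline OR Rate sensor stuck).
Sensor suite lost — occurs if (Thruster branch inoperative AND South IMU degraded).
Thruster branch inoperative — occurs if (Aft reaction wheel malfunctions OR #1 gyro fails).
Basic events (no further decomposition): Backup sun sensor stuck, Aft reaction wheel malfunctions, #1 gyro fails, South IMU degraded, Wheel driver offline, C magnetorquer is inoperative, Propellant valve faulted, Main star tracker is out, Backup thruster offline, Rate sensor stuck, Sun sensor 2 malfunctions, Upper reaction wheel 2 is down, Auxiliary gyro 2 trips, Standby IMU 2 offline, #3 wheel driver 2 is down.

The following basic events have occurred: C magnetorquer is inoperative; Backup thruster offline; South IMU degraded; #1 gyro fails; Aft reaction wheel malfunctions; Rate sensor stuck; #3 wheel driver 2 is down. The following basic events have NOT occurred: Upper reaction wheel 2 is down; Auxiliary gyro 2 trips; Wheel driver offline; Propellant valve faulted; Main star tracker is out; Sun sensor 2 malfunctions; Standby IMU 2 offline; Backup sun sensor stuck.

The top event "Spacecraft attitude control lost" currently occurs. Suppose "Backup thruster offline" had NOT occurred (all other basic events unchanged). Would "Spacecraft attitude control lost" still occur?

Yes

Counterfactual: set "Backup thruster offline" to not occurred.
Thruster branch inoperative [OR]: Aft reaction wheel malfunctions=occurs, #1 gyro fails=occurs → at least one input occurs → occurs.
Sensor suite lost [AND]: Thruster branch inoperative=occurs, South IMU degraded=occurs → all inputs occur → occurs.
Reaction-wheel cluster fails [OR]: Propellant valve faulted=not, Main star tracker is out=not, Backup thruster offline=not, Rate sensor stuck=occurs → at least one input occurs → occurs.
Backup chain inoperative [AND]: Wheel driver offline=not, C magnetorquer is inoperative=occurs, Reaction-wheel cluster fails=occurs → not all inputs occur → does not occur.
Momentum path inoperative [AND]: Sun sensor 2 malfunctions=not, Upper reaction wheel 2 is down=not, Auxiliary gyro 2 trips=not → not all inputs occur → does not occur.
Control loop unavailable [OR]: Momentum path inoperative=not, Standby IMU 2 offline=not → no input occurs → does not occur.
Thruster branch 2 down [OR]: Backup sun sensor stuck=not, Sensor suite lost=occurs, Backup chain inoperative=not, Control loop unavailable=not → at least one input occurs → occurs.
Spacecraft attitude control lost [AND]: Thruster branch 2 down=occurs, #3 wheel driver 2 is down=occurs → all inputs occur → occurs.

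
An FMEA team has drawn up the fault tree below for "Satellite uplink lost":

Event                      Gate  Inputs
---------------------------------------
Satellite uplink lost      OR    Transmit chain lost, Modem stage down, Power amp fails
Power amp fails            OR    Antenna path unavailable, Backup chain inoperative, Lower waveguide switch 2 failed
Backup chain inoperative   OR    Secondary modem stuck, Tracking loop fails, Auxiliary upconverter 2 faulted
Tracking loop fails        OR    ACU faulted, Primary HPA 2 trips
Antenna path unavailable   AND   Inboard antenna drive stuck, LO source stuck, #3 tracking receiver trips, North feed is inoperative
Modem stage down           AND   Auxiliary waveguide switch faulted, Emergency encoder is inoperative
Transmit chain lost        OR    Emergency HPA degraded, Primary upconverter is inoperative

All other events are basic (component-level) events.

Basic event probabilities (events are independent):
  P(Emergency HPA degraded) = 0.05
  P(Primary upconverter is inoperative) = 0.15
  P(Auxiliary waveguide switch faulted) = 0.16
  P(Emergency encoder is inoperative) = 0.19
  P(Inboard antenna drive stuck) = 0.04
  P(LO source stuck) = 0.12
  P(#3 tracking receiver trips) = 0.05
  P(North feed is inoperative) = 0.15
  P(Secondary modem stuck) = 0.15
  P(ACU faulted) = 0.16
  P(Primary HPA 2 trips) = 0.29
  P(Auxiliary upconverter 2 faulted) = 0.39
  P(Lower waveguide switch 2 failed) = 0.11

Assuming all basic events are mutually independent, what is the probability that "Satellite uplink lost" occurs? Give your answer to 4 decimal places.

P(Transmit chain lost) [OR] = 1 − (1−0.05) × (1−0.15) = 0.192500
P(Modem stage down) [AND] = 0.16 × 0.19 = 0.030400
P(Antenna path unavailable) [AND] = 0.04 × 0.12 × 0.05 × 0.15 = 0.000036
P(Tracking loop fails) [OR] = 1 − (1−0.16) × (1−0.29) = 0.403600
P(Backup chain inoperative) [OR] = 1 − (1−0.15) × (1−0.403600) × (1−0.39) = 0.690767
P(Power amp fails) [OR] = 1 − (1−0.000036) × (1−0.690767) × (1−0.11) = 0.724793
P(Satellite uplink lost) [OR] = 1 − (1−0.192500) × (1−0.030400) × (1−0.724793) = 0.784526
Rounded to 4 decimal places: P(Satellite uplink lost) ≈ 0.7845.

0.7845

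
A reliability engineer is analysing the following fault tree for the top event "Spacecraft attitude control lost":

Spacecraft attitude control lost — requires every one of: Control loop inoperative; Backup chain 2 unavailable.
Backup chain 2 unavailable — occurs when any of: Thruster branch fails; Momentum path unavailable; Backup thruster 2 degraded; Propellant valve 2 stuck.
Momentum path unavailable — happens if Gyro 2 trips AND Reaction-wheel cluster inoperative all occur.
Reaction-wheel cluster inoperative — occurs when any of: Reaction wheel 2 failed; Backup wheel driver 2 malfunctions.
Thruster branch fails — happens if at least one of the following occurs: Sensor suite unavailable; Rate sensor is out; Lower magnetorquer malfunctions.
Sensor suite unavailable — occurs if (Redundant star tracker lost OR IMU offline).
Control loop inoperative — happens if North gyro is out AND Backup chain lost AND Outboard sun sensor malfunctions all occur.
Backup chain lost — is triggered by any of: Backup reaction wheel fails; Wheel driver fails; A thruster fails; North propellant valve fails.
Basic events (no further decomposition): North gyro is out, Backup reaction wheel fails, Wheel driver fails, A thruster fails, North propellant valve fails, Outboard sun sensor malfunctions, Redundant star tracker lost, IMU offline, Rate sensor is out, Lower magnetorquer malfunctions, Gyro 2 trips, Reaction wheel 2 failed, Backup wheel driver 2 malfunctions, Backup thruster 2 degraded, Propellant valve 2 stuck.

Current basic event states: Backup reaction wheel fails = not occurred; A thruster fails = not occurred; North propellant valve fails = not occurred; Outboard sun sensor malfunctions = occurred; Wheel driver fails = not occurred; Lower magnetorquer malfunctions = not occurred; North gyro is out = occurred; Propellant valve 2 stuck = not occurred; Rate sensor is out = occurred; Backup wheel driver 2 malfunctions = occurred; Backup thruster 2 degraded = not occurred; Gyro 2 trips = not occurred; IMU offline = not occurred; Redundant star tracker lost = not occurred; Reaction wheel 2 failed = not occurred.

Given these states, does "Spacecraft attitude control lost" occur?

No

Backup chain lost [OR]: Backup reaction wheel fails=not, Wheel driver fails=not, A thruster fails=not, North propellant valve fails=not → no input occurs → does not occur.
Control loop inoperative [AND]: North gyro is out=occurs, Backup chain lost=not, Outboard sun sensor malfunctions=occurs → not all inputs occur → does not occur.
Sensor suite unavailable [OR]: Redundant star tracker lost=not, IMU offline=not → no input occurs → does not occur.
Thruster branch fails [OR]: Sensor suite unavailable=not, Rate sensor is out=occurs, Lower magnetorquer malfunctions=not → at least one input occurs → occurs.
Reaction-wheel cluster inoperative [OR]: Reaction wheel 2 failed=not, Backup wheel driver 2 malfunctions=occurs → at least one input occurs → occurs.
Momentum path unavailable [AND]: Gyro 2 trips=not, Reaction-wheel cluster inoperative=occurs → not all inputs occur → does not occur.
Backup chain 2 unavailable [OR]: Thruster branch fails=occurs, Momentum path unavailable=not, Backup thruster 2 degraded=not, Propellant valve 2 stuck=not → at least one input occurs → occurs.
Spacecraft attitude control lost [AND]: Control loop inoperative=not, Backup chain 2 unavailable=occurs → not all inputs occur → does not occur.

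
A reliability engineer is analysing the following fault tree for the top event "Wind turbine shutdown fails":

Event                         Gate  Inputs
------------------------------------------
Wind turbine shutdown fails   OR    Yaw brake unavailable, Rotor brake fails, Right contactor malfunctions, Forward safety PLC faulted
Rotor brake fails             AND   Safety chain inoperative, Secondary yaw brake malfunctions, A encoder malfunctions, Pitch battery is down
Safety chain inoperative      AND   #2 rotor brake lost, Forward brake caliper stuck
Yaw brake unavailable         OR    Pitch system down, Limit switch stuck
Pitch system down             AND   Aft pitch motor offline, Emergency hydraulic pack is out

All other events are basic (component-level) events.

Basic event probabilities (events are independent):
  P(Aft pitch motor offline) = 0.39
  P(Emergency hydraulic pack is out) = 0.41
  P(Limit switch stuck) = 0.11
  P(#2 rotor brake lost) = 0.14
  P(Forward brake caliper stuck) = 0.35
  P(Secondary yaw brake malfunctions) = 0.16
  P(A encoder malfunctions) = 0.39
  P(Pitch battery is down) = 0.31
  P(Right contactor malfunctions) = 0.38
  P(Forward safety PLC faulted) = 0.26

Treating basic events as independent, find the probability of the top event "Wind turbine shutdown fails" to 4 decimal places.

P(Pitch system down) [AND] = 0.39 × 0.41 = 0.159900
P(Yaw brake unavailable) [OR] = 1 − (1−0.159900) × (1−0.11) = 0.252311
P(Safety chain inoperative) [AND] = 0.14 × 0.35 = 0.049000
P(Rotor brake fails) [AND] = 0.049000 × 0.16 × 0.39 × 0.31 = 0.000948
P(Wind turbine shutdown fails) [OR] = 1 − (1−0.252311) × (1−0.000948) × (1−0.38) × (1−0.26) = 0.657285
Rounded to 4 decimal places: P(Wind turbine shutdown fails) ≈ 0.6573.

0.6573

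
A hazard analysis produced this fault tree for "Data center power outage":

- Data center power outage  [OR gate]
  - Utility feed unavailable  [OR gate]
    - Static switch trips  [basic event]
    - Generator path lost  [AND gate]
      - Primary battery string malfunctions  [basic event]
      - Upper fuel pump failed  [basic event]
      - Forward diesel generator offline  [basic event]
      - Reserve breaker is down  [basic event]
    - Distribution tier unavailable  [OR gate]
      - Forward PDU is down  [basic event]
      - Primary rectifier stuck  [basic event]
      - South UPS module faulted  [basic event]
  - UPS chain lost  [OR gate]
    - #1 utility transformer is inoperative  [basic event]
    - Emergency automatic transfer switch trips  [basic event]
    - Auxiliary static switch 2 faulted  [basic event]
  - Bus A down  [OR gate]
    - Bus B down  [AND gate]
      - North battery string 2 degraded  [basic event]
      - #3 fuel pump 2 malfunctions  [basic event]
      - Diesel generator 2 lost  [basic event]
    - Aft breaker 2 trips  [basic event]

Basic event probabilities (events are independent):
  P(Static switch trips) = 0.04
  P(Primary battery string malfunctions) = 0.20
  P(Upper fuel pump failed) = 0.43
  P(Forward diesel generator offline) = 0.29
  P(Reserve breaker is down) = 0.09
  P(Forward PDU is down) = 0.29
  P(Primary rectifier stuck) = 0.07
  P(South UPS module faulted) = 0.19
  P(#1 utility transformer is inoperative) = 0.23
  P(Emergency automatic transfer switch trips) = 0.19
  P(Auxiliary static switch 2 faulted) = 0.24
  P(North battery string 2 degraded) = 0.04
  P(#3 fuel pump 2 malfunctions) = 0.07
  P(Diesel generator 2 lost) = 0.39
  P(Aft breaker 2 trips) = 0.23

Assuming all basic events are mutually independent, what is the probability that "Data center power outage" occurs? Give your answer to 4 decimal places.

0.8132

P(Generator path lost) [AND] = 0.20 × 0.43 × 0.29 × 0.09 = 0.002245
P(Distribution tier unavailable) [OR] = 1 − (1−0.29) × (1−0.07) × (1−0.19) = 0.465157
P(Utility feed unavailable) [OR] = 1 − (1−0.04) × (1−0.002245) × (1−0.465157) = 0.487703
P(UPS chain lost) [OR] = 1 − (1−0.23) × (1−0.19) × (1−0.24) = 0.525988
P(Bus B down) [AND] = 0.04 × 0.07 × 0.39 = 0.001092
P(Bus A down) [OR] = 1 − (1−0.001092) × (1−0.23) = 0.230841
P(Data center power outage) [OR] = 1 − (1−0.487703) × (1−0.525988) × (1−0.230841) = 0.813221
Rounded to 4 decimal places: P(Data center power outage) ≈ 0.8132.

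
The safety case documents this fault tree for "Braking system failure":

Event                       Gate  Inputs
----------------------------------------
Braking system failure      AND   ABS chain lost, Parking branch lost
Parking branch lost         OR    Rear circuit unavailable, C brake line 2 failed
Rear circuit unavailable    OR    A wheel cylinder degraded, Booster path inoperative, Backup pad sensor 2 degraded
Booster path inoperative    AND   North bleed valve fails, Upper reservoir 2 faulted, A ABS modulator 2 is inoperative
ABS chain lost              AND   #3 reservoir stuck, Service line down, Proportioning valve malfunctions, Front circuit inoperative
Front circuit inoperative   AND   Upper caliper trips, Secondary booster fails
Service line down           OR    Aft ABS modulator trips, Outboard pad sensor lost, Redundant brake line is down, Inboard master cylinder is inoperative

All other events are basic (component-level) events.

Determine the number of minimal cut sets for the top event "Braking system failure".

16

Service line down [OR]: union of children's cut sets → 4 cut set(s).
Front circuit inoperative [AND]: one cut set from each child combined → 1 × 1 = 1 cut set(s).
ABS chain lost [AND]: one cut set from each child combined → 1 × 4 × 1 × 1 = 4 cut set(s).
Booster path inoperative [AND]: one cut set from each child combined → 1 × 1 × 1 = 1 cut set(s).
Rear circuit unavailable [OR]: union of children's cut sets → 3 cut set(s).
Parking branch lost [OR]: union of children's cut sets → 4 cut set(s).
Braking system failure [AND]: one cut set from each child combined → 4 × 4 = 16 cut set(s).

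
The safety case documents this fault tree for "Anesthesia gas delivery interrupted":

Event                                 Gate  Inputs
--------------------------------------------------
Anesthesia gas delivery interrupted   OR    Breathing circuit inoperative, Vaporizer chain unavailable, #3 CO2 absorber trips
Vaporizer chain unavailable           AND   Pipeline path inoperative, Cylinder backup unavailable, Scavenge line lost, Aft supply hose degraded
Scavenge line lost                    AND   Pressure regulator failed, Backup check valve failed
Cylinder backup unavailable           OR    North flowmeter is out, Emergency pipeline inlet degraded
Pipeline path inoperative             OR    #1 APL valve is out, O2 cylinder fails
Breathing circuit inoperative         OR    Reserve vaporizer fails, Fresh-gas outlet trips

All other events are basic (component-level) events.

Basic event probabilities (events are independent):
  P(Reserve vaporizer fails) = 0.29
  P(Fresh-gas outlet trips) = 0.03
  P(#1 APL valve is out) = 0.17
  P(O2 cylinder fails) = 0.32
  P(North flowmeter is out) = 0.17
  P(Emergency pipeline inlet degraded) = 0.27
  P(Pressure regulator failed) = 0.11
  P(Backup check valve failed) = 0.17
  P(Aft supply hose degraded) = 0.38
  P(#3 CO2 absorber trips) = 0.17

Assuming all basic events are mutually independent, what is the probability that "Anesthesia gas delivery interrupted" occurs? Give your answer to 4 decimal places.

P(Breathing circuit inoperative) [OR] = 1 − (1−0.29) × (1−0.03) = 0.311300
P(Pipeline path inoperative) [OR] = 1 − (1−0.17) × (1−0.32) = 0.435600
P(Cylinder backup unavailable) [OR] = 1 − (1−0.17) × (1−0.27) = 0.394100
P(Scavenge line lost) [AND] = 0.11 × 0.17 = 0.018700
P(Vaporizer chain unavailable) [AND] = 0.435600 × 0.394100 × 0.018700 × 0.38 = 0.001220
P(Anesthesia gas delivery interrupted) [OR] = 1 − (1−0.311300) × (1−0.001220) × (1−0.17) = 0.429076
Rounded to 4 decimal places: P(Anesthesia gas delivery interrupted) ≈ 0.4291.

0.4291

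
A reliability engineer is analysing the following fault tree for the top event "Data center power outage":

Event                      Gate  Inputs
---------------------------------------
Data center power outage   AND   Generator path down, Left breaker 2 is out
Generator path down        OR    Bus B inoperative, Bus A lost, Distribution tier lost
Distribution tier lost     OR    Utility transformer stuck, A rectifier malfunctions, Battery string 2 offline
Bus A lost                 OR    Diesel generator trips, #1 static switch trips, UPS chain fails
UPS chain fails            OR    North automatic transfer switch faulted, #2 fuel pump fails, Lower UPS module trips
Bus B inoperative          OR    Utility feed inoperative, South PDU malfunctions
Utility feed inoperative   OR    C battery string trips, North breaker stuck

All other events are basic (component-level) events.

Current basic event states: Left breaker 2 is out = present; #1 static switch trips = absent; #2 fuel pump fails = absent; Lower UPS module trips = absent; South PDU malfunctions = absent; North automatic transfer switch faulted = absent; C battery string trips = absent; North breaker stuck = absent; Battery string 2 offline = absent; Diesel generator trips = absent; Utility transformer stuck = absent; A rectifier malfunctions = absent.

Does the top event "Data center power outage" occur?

Utility feed inoperative [OR]: C battery string trips=not, North breaker stuck=not → no input occurs → does not occur.
Bus B inoperative [OR]: Utility feed inoperative=not, South PDU malfunctions=not → no input occurs → does not occur.
UPS chain fails [OR]: North automatic transfer switch faulted=not, #2 fuel pump fails=not, Lower UPS module trips=not → no input occurs → does not occur.
Bus A lost [OR]: Diesel generator trips=not, #1 static switch trips=not, UPS chain fails=not → no input occurs → does not occur.
Distribution tier lost [OR]: Utility transformer stuck=not, A rectifier malfunctions=not, Battery string 2 offline=not → no input occurs → does not occur.
Generator path down [OR]: Bus B inoperative=not, Bus A lost=not, Distribution tier lost=not → no input occurs → does not occur.
Data center power outage [AND]: Generator path down=not, Left breaker 2 is out=occurs → not all inputs occur → does not occur.

No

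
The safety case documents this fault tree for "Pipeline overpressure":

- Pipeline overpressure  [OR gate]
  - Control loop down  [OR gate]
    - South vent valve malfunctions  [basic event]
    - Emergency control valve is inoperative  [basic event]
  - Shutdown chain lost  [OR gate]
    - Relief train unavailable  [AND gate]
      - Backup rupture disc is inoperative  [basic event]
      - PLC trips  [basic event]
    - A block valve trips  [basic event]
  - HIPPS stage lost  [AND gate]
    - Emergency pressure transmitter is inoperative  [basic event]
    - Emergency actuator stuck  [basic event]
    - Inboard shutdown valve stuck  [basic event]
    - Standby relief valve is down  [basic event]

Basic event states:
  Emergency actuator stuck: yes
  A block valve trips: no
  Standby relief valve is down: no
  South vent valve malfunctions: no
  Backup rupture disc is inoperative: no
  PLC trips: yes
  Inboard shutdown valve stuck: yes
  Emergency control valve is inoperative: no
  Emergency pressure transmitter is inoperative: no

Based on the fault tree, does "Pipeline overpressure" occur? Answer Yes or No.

No

Control loop down [OR]: South vent valve malfunctions=not, Emergency control valve is inoperative=not → no input occurs → does not occur.
Relief train unavailable [AND]: Backup rupture disc is inoperative=not, PLC trips=occurs → not all inputs occur → does not occur.
Shutdown chain lost [OR]: Relief train unavailable=not, A block valve trips=not → no input occurs → does not occur.
HIPPS stage lost [AND]: Emergency pressure transmitter is inoperative=not, Emergency actuator stuck=occurs, Inboard shutdown valve stuck=occurs, Standby relief valve is down=not → not all inputs occur → does not occur.
Pipeline overpressure [OR]: Control loop down=not, Shutdown chain lost=not, HIPPS stage lost=not → no input occurs → does not occur.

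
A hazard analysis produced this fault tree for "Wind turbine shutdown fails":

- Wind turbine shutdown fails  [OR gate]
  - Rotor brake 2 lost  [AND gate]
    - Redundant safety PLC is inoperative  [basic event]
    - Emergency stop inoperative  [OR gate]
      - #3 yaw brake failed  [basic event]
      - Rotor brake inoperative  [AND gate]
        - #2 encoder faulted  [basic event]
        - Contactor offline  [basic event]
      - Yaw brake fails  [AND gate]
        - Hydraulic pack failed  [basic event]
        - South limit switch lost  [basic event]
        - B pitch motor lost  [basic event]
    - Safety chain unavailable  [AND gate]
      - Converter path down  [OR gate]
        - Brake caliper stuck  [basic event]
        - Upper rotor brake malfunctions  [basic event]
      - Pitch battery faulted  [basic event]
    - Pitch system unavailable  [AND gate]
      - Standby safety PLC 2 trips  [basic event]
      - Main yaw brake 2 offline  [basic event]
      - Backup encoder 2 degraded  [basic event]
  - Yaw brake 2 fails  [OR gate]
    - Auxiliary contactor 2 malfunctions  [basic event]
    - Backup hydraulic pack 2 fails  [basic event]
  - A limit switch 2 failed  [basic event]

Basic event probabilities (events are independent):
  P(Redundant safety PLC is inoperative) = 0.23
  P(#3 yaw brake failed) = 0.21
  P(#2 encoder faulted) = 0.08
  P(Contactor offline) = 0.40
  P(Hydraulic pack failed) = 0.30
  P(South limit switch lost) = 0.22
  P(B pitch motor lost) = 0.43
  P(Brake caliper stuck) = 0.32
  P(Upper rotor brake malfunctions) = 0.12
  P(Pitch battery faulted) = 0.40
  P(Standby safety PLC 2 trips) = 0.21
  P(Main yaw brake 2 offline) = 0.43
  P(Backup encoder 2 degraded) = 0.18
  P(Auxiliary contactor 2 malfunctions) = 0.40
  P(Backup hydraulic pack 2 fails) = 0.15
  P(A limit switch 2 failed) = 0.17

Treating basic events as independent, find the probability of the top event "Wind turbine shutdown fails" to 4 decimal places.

0.5768

P(Rotor brake inoperative) [AND] = 0.08 × 0.40 = 0.032000
P(Yaw brake fails) [AND] = 0.30 × 0.22 × 0.43 = 0.028380
P(Emergency stop inoperative) [OR] = 1 − (1−0.21) × (1−0.032000) × (1−0.028380) = 0.256983
P(Converter path down) [OR] = 1 − (1−0.32) × (1−0.12) = 0.401600
P(Safety chain unavailable) [AND] = 0.401600 × 0.40 = 0.160640
P(Pitch system unavailable) [AND] = 0.21 × 0.43 × 0.18 = 0.016254
P(Rotor brake 2 lost) [AND] = 0.23 × 0.256983 × 0.160640 × 0.016254 = 0.000154
P(Yaw brake 2 fails) [OR] = 1 − (1−0.40) × (1−0.15) = 0.490000
P(Wind turbine shutdown fails) [OR] = 1 − (1−0.000154) × (1−0.490000) × (1−0.17) = 0.576765
Rounded to 4 decimal places: P(Wind turbine shutdown fails) ≈ 0.5768.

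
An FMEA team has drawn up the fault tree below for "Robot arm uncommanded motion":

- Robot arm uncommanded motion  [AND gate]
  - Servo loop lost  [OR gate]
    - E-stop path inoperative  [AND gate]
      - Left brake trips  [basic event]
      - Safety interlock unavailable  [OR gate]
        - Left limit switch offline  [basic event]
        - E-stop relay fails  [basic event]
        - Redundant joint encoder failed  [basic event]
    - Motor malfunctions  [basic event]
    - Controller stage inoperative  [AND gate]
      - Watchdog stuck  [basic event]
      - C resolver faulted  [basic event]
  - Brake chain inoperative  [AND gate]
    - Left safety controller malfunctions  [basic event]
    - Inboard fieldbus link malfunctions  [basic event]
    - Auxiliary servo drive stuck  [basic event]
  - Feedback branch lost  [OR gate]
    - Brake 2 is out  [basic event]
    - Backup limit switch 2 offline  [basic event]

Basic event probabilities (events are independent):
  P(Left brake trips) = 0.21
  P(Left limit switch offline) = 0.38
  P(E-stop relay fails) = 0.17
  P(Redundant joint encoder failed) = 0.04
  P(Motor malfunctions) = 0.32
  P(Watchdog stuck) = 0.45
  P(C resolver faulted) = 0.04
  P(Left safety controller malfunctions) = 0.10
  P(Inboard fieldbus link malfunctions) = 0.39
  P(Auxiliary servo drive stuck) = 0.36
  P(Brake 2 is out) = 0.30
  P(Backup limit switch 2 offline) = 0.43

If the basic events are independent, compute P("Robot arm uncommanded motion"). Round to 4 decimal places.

P(Safety interlock unavailable) [OR] = 1 − (1−0.38) × (1−0.17) × (1−0.04) = 0.505984
P(E-stop path inoperative) [AND] = 0.21 × 0.505984 = 0.106257
P(Controller stage inoperative) [AND] = 0.45 × 0.04 = 0.018000
P(Servo loop lost) [OR] = 1 − (1−0.106257) × (1−0.32) × (1−0.018000) = 0.403194
P(Brake chain inoperative) [AND] = 0.10 × 0.39 × 0.36 = 0.014040
P(Feedback branch lost) [OR] = 1 − (1−0.30) × (1−0.43) = 0.601000
P(Robot arm uncommanded motion) [AND] = 0.403194 × 0.014040 × 0.601000 = 0.003402
Rounded to 4 decimal places: P(Robot arm uncommanded motion) ≈ 0.0034.

0.0034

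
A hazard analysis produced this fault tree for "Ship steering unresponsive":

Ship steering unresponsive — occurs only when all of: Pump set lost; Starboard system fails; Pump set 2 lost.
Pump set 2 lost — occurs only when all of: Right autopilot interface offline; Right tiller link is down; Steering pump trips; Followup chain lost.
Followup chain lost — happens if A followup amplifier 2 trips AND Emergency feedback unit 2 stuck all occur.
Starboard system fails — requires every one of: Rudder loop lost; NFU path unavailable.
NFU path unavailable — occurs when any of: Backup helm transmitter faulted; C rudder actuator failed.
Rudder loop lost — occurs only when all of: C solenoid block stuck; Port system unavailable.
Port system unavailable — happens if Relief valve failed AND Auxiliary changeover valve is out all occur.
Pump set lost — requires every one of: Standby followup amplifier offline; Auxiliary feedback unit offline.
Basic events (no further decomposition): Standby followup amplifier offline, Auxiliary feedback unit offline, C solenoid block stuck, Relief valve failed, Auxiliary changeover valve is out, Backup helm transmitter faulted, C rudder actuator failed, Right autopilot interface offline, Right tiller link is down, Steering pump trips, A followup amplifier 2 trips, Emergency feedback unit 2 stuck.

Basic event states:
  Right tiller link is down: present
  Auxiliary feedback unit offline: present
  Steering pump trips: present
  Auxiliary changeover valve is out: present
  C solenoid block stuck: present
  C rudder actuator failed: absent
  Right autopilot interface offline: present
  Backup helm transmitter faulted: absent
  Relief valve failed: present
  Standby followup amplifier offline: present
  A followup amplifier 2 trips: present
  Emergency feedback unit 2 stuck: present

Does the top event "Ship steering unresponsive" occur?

No

Pump set lost [AND]: Standby followup amplifier offline=occurs, Auxiliary feedback unit offline=occurs → all inputs occur → occurs.
Port system unavailable [AND]: Relief valve failed=occurs, Auxiliary changeover valve is out=occurs → all inputs occur → occurs.
Rudder loop lost [AND]: C solenoid block stuck=occurs, Port system unavailable=occurs → all inputs occur → occurs.
NFU path unavailable [OR]: Backup helm transmitter faulted=not, C rudder actuator failed=not → no input occurs → does not occur.
Starboard system fails [AND]: Rudder loop lost=occurs, NFU path unavailable=not → not all inputs occur → does not occur.
Followup chain lost [AND]: A followup amplifier 2 trips=occurs, Emergency feedback unit 2 stuck=occurs → all inputs occur → occurs.
Pump set 2 lost [AND]: Right autopilot interface offline=occurs, Right tiller link is down=occurs, Steering pump trips=occurs, Followup chain lost=occurs → all inputs occur → occurs.
Ship steering unresponsive [AND]: Pump set lost=occurs, Starboard system fails=not, Pump set 2 lost=occurs → not all inputs occur → does not occur.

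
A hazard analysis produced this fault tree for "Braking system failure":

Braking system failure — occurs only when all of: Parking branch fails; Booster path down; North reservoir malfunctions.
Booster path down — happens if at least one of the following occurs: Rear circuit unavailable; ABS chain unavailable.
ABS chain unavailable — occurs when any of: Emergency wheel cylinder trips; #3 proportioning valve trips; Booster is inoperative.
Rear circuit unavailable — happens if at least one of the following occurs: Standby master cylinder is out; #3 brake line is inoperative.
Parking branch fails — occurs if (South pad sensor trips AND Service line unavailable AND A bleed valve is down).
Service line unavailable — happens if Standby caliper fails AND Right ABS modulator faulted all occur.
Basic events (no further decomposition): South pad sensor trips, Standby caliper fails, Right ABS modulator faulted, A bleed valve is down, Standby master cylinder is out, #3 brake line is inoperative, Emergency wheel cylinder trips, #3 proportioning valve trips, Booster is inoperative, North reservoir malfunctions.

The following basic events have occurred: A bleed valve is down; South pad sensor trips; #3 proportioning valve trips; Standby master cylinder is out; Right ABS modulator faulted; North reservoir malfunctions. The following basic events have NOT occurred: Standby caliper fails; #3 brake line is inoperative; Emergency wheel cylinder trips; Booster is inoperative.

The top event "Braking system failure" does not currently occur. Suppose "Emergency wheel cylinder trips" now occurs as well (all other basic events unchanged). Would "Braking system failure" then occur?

Counterfactual: set "Emergency wheel cylinder trips" to occurred.
Service line unavailable [AND]: Standby caliper fails=not, Right ABS modulator faulted=occurs → not all inputs occur → does not occur.
Parking branch fails [AND]: South pad sensor trips=occurs, Service line unavailable=not, A bleed valve is down=occurs → not all inputs occur → does not occur.
Rear circuit unavailable [OR]: Standby master cylinder is out=occurs, #3 brake line is inoperative=not → at least one input occurs → occurs.
ABS chain unavailable [OR]: Emergency wheel cylinder trips=occurs, #3 proportioning valve trips=occurs, Booster is inoperative=not → at least one input occurs → occurs.
Booster path down [OR]: Rear circuit unavailable=occurs, ABS chain unavailable=occurs → at least one input occurs → occurs.
Braking system failure [AND]: Parking branch fails=not, Booster path down=occurs, North reservoir malfunctions=occurs → not all inputs occur → does not occur.

No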